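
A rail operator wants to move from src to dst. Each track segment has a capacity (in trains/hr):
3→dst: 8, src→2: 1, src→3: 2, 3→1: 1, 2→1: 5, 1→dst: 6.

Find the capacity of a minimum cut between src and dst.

Max flow = 3 (via 2 augmenting paths).
In the residual at optimum, the set reachable from src is {src}.
Cut edges: src→3 (cap 2), src→2 (cap 1). Sum = 3.

3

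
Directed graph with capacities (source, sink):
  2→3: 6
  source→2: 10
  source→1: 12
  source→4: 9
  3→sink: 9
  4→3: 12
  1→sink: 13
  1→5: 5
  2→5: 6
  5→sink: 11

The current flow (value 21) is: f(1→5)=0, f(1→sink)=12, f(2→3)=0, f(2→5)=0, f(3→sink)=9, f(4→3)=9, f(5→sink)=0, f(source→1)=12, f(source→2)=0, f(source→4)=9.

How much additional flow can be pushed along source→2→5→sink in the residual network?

6

Residual capacities along the path: source→2: 10, 2→5: 6, 5→sink: 11.
Minimum is 6.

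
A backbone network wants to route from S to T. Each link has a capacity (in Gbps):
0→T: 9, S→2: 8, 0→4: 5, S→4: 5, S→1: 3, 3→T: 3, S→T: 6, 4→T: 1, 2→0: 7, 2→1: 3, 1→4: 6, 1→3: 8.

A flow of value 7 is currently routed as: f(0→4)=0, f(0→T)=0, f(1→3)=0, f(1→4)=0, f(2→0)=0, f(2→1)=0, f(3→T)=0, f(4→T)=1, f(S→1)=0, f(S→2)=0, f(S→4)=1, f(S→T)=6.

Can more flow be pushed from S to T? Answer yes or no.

Residual path S→2→0→T has bottleneck 7 > 0.
Pushing 7 along it raises the flow to 14, so the given flow is not maximum.

Yes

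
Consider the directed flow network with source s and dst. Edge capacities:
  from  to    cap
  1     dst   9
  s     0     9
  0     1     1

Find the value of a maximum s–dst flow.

1

Augment s->0->1->dst: bottleneck 1. Total 1.
No augmenting path remains in the residual graph.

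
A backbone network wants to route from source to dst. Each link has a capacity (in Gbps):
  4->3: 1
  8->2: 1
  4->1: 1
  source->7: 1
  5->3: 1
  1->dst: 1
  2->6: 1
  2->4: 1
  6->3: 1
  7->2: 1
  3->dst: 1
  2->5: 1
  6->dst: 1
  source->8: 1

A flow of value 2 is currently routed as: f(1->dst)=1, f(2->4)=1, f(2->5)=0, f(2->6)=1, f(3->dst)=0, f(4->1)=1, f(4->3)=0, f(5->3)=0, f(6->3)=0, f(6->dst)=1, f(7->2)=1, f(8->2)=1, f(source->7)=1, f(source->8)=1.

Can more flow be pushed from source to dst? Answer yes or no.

Residual reachable from source: {source}; dst is not reachable.
Saturated cut: source->8, source->7 with total capacity 2 = current flow value. Flow is maximum.

No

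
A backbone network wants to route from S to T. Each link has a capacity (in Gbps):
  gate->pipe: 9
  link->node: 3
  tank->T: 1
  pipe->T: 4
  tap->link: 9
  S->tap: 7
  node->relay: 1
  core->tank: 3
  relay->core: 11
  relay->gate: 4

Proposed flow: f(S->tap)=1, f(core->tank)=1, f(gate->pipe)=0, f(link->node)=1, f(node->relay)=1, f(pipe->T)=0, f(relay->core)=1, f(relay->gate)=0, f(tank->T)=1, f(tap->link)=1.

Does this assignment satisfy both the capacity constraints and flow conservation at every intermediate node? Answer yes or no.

Yes

Every edge has 0 ≤ f(e) ≤ cap(e).
At each intermediate node, inflow equals outflow.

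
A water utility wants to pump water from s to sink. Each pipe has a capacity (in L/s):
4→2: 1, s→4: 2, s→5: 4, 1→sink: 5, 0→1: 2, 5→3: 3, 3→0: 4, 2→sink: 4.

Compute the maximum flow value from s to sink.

3

Augment s→4→2→sink: bottleneck 1. Total 1.
Augment s→5→3→0→1→sink: bottleneck 2. Total 3.
No augmenting path remains in the residual graph.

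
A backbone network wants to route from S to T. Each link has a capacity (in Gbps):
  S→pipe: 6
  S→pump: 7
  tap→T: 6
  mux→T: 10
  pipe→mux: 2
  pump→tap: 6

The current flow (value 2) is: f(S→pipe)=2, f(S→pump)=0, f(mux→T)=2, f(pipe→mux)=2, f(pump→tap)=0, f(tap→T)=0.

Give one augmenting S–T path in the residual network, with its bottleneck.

S→pump→tap→T, bottleneck 6

Residual along S→pump→tap→T: S→pump: 7, pump→tap: 6, tap→T: 6.
Bottleneck = min = 6.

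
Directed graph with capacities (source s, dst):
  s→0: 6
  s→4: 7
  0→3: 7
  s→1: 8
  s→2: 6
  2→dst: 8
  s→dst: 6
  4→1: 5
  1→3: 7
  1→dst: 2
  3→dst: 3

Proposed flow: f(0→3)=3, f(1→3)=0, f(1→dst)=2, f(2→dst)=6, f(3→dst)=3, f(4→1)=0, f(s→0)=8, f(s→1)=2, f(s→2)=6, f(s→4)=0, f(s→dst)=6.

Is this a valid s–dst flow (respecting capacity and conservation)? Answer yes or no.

Capacity violated on s→0: flow 8 > capacity 6.

No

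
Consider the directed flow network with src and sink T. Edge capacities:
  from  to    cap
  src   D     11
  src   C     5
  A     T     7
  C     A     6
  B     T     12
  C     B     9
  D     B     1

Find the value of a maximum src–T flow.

6

Augment src→D→B→T: bottleneck 1. Total 1.
Augment src→C→B→T: bottleneck 5. Total 6.
No augmenting path remains in the residual graph.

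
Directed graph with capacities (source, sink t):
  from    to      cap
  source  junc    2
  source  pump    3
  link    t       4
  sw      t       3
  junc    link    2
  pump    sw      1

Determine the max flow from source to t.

Augment source→junc→link→t: bottleneck 2. Total 2.
Augment source→pump→sw→t: bottleneck 1. Total 3.
No augmenting path remains in the residual graph.

3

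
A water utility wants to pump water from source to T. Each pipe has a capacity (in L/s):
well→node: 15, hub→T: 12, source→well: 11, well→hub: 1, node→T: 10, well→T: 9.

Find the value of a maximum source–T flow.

11

Augment source→well→T: bottleneck 9. Total 9.
Augment source→well→hub→T: bottleneck 1. Total 10.
Augment source→well→node→T: bottleneck 1. Total 11.
No augmenting path remains in the residual graph.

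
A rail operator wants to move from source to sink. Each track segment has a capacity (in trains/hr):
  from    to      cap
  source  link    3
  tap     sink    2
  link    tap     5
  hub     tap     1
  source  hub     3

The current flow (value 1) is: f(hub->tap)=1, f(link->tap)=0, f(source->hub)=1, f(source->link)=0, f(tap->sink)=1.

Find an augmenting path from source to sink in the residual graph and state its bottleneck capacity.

source->link->tap->sink, bottleneck 1

Residual along source->link->tap->sink: source->link: 3, link->tap: 5, tap->sink: 1.
Bottleneck = min = 1.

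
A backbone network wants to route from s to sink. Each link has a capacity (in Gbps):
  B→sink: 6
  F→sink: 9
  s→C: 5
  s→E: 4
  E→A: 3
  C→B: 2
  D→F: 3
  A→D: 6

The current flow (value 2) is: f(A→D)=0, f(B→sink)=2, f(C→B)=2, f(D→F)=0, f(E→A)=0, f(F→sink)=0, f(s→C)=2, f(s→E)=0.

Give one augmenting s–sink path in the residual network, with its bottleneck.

Residual along s→E→A→D→F→sink: s→E: 4, E→A: 3, A→D: 6, D→F: 3, F→sink: 9.
Bottleneck = min = 3.

s→E→A→D→F→sink, bottleneck 3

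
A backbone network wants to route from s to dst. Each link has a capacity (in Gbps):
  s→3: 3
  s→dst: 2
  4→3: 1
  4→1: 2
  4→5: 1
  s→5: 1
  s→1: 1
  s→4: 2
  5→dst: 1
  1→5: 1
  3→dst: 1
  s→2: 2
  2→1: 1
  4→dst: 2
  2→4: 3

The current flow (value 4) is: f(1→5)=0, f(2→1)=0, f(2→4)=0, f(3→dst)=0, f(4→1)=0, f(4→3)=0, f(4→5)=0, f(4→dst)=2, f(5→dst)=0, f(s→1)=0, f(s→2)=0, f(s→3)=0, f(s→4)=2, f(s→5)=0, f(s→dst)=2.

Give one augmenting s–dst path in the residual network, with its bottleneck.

Residual along s→3→dst: s→3: 3, 3→dst: 1.
Bottleneck = min = 1.

s→3→dst, bottleneck 1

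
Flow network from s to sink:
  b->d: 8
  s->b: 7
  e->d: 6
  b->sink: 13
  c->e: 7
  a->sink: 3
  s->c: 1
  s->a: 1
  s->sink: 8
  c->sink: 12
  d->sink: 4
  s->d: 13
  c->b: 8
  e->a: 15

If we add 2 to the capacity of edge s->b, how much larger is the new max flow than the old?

Original max flow = 21.
After raising cap(s->b), augmenting paths through that edge carry 2 more units.
New max flow = 23. Increase = 2.

2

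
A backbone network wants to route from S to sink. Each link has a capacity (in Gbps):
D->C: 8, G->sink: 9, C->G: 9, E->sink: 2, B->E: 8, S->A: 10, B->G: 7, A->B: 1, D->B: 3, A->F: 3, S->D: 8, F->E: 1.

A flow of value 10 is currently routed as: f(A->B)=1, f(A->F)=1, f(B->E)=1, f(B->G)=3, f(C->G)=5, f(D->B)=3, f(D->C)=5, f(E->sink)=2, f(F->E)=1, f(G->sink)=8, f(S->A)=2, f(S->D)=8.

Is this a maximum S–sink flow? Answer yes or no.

Residual reachable from S: {A, F, S}; sink is not reachable.
Saturated cut: S->D, A->B, F->E with total capacity 10 = current flow value. Flow is maximum.

Yes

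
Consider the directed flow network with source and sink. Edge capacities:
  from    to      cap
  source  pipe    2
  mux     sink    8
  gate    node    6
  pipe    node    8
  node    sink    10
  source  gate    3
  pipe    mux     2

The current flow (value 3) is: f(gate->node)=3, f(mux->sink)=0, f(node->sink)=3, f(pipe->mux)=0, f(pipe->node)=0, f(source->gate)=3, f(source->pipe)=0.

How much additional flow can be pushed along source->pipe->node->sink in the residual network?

2

Residual capacities along the path: source->pipe: 2, pipe->node: 8, node->sink: 7.
Minimum is 2.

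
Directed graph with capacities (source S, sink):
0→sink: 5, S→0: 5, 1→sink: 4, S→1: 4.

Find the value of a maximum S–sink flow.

Augment S→1→sink: bottleneck 4. Total 4.
Augment S→0→sink: bottleneck 5. Total 9.
No augmenting path remains in the residual graph.

9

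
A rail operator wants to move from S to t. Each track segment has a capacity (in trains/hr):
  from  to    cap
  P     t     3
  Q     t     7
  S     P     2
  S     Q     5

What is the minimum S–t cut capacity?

7

Max flow = 7 (via 2 augmenting paths).
In the residual at optimum, the set reachable from S is {S}.
Cut edges: S→Q (cap 5), S→P (cap 2). Sum = 7.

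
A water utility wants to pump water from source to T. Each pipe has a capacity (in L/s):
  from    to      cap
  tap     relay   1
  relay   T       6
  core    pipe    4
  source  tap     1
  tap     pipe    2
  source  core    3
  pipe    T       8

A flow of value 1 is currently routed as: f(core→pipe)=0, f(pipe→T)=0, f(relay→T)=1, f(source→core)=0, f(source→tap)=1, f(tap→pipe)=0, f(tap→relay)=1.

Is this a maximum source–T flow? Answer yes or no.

No

Residual path source→core→pipe→T has bottleneck 3 > 0.
Pushing 3 along it raises the flow to 4, so the given flow is not maximum.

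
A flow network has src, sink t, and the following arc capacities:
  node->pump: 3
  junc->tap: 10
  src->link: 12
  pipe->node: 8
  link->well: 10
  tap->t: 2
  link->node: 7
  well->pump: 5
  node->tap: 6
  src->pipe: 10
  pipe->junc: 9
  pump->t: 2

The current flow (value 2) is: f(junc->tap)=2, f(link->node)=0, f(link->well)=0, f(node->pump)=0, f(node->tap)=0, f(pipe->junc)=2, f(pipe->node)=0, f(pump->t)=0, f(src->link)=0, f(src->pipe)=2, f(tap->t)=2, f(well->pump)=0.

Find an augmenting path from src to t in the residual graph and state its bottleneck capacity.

Residual along src->pipe->node->pump->t: src->pipe: 8, pipe->node: 8, node->pump: 3, pump->t: 2.
Bottleneck = min = 2.

src->pipe->node->pump->t, bottleneck 2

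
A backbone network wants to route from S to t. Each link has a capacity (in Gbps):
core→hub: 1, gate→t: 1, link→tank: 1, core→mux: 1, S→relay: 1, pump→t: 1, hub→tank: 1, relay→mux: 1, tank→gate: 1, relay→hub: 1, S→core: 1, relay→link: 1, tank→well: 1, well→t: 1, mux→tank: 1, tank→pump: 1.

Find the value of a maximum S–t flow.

2

Augment S→core→hub→tank→gate→t: bottleneck 1. Total 1.
Augment S→relay→mux→tank→pump→t: bottleneck 1. Total 2.
No augmenting path remains in the residual graph.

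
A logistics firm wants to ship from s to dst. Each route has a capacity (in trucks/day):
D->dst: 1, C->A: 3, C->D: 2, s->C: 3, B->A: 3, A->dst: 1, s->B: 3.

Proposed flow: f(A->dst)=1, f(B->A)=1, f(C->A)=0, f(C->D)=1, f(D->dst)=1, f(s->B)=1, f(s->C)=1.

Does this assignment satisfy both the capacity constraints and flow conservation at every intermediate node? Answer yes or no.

Yes

Every edge has 0 ≤ f(e) ≤ cap(e).
At each intermediate node, inflow equals outflow.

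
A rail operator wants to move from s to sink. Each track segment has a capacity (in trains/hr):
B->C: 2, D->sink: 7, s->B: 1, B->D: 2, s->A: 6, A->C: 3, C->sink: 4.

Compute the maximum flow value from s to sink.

4

Augment s->A->C->sink: bottleneck 3. Total 3.
Augment s->B->C->sink: bottleneck 1. Total 4.
No augmenting path remains in the residual graph.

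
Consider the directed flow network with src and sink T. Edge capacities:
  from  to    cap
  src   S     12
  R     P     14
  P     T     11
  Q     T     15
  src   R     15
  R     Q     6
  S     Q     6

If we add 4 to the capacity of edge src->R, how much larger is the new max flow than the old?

2

Original max flow = 21.
After raising cap(src->R), augmenting paths through that edge carry 2 more units.
New max flow = 23. Increase = 2.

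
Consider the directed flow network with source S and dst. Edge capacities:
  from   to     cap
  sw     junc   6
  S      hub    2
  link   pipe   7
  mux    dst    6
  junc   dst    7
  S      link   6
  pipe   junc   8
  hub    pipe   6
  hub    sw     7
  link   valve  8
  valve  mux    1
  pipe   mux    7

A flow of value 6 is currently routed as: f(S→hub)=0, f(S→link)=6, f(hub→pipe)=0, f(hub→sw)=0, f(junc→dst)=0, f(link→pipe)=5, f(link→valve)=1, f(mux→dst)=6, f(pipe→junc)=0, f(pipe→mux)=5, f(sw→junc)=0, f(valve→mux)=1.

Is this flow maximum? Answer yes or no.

Residual path S→hub→pipe→junc→dst has bottleneck 2 > 0.
Pushing 2 along it raises the flow to 8, so the given flow is not maximum.

No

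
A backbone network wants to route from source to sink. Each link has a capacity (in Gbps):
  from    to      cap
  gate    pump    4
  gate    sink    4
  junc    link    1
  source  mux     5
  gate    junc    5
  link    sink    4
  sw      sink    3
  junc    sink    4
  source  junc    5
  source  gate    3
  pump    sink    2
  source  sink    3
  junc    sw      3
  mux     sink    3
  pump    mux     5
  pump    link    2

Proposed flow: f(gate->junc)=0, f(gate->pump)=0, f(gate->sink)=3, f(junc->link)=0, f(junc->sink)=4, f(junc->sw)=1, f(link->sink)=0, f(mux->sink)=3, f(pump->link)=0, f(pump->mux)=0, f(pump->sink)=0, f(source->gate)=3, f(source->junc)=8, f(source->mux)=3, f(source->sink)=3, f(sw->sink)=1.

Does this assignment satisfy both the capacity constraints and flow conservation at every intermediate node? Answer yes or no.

Capacity violated on source->junc: flow 8 > capacity 5.

No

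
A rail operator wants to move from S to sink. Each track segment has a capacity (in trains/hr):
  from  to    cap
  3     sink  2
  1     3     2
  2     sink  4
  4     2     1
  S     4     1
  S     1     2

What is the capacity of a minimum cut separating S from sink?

Max flow = 3 (via 2 augmenting paths).
In the residual at optimum, the set reachable from S is {S}.
Cut edges: S→1 (cap 2), S→4 (cap 1). Sum = 3.

3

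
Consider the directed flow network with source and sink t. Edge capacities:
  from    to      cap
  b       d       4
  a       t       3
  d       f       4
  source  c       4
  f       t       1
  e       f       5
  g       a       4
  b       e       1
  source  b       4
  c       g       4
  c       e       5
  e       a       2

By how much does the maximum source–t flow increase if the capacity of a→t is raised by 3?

2

Original max flow = 4.
After raising cap(a→t), augmenting paths through that edge carry 2 more units.
New max flow = 6. Increase = 2.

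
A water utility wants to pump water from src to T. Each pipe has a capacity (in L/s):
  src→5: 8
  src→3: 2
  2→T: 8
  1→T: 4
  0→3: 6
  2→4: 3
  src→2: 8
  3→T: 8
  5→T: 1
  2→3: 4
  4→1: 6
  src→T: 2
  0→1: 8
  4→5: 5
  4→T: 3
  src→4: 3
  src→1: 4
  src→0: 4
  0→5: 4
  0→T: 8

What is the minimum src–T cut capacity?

Max flow = 24 (via 7 augmenting paths).
In the residual at optimum, the set reachable from src is {5, src}.
Cut edges: src→0 (cap 4), src→2 (cap 8), src→4 (cap 3), src→1 (cap 4), src→3 (cap 2), src→T (cap 2), 5→T (cap 1). Sum = 24.

24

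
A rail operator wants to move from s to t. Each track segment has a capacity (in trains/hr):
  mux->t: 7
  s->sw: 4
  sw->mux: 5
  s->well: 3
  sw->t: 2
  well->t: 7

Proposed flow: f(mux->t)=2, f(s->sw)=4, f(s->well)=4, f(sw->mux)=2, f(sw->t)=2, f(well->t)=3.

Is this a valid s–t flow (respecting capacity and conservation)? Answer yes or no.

No

Capacity violated on s->well: flow 4 > capacity 3.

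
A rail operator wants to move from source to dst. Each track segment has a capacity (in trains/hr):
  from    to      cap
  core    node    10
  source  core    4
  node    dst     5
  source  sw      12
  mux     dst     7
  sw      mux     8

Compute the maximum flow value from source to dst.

Augment source->core->node->dst: bottleneck 4. Total 4.
Augment source->sw->mux->dst: bottleneck 7. Total 11.
No augmenting path remains in the residual graph.

11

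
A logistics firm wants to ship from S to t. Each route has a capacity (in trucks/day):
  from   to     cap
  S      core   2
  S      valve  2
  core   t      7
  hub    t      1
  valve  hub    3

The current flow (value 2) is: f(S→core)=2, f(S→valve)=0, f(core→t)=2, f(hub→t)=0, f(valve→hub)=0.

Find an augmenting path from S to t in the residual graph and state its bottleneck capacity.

S→valve→hub→t, bottleneck 1

Residual along S→valve→hub→t: S→valve: 2, valve→hub: 3, hub→t: 1.
Bottleneck = min = 1.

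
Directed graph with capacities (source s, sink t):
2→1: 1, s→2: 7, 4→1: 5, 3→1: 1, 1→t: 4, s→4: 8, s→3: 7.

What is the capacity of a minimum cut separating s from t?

4

Max flow = 4 (via 1 augmenting path).
In the residual at optimum, the set reachable from s is {1, 2, 3, 4, s}.
Cut edges: 1→t (cap 4). Sum = 4.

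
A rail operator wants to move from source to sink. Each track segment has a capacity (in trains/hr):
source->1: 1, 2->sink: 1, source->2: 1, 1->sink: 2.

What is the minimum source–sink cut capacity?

2

Max flow = 2 (via 2 augmenting paths).
In the residual at optimum, the set reachable from source is {source}.
Cut edges: source->2 (cap 1), source->1 (cap 1). Sum = 2.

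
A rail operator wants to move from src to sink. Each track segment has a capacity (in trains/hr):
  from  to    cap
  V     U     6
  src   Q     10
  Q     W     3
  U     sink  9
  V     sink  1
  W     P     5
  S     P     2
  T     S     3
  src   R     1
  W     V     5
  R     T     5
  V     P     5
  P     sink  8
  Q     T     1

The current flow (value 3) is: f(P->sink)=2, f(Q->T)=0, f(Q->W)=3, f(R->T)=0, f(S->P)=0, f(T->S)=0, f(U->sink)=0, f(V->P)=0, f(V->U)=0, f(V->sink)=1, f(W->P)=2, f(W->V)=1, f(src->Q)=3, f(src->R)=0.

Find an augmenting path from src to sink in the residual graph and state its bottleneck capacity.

src->Q->T->S->P->sink, bottleneck 1

Residual along src->Q->T->S->P->sink: src->Q: 7, Q->T: 1, T->S: 3, S->P: 2, P->sink: 6.
Bottleneck = min = 1.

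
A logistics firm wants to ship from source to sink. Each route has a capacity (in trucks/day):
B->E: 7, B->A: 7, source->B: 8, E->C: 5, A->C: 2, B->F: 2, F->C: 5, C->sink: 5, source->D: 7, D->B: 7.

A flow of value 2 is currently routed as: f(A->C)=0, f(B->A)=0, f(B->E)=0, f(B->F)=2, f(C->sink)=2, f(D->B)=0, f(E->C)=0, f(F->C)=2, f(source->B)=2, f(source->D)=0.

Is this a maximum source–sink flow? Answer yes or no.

Residual path source->B->A->C->sink has bottleneck 2 > 0.
Pushing 2 along it raises the flow to 4, so the given flow is not maximum.

No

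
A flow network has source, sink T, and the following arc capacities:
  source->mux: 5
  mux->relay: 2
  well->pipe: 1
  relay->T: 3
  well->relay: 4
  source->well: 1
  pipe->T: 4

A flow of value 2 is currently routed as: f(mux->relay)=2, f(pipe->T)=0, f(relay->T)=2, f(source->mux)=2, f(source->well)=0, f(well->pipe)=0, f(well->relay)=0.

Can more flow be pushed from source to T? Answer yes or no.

Yes

Residual path source->well->relay->T has bottleneck 1 > 0.
Pushing 1 along it raises the flow to 3, so the given flow is not maximum.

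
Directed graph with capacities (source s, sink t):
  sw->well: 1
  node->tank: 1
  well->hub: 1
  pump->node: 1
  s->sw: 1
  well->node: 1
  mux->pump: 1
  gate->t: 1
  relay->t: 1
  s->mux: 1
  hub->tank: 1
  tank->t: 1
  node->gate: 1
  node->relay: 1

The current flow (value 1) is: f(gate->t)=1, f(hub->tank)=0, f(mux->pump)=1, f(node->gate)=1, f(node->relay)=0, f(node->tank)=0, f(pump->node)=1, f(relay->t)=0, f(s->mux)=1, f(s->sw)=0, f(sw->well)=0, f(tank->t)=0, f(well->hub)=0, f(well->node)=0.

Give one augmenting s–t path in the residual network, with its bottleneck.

s->sw->well->node->relay->t, bottleneck 1

Residual along s->sw->well->node->relay->t: s->sw: 1, sw->well: 1, well->node: 1, node->relay: 1, relay->t: 1.
Bottleneck = min = 1.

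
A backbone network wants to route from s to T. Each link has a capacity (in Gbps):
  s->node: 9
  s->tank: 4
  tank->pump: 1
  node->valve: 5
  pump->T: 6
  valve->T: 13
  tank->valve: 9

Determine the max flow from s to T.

9

Augment s->node->valve->T: bottleneck 5. Total 5.
Augment s->tank->valve->T: bottleneck 4. Total 9.
No augmenting path remains in the residual graph.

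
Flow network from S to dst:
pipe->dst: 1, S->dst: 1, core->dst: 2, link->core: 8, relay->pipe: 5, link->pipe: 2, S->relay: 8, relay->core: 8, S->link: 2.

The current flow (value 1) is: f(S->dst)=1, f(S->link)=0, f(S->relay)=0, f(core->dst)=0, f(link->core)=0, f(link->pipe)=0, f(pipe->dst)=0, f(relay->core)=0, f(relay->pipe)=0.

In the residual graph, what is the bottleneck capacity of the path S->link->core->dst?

Residual capacities along the path: S->link: 2, link->core: 8, core->dst: 2.
Minimum is 2.

2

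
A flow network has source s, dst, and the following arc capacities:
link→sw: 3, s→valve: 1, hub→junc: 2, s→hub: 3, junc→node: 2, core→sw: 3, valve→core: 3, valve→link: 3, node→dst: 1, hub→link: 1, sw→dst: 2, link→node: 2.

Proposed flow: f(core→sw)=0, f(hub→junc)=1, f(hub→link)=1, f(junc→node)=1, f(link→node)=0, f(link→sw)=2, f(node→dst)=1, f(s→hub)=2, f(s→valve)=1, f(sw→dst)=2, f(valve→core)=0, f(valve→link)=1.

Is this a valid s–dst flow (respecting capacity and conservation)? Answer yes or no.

Every edge has 0 ≤ f(e) ≤ cap(e).
At each intermediate node, inflow equals outflow.

Yes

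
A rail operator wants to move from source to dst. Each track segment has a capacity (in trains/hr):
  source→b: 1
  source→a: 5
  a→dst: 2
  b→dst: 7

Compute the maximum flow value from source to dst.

3

Augment source→a→dst: bottleneck 2. Total 2.
Augment source→b→dst: bottleneck 1. Total 3.
No augmenting path remains in the residual graph.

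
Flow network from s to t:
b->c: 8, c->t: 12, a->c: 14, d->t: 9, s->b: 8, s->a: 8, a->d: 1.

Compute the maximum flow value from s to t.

13

Augment s->b->c->t: bottleneck 8. Total 8.
Augment s->a->c->t: bottleneck 4. Total 12.
Augment s->a->d->t: bottleneck 1. Total 13.
No augmenting path remains in the residual graph.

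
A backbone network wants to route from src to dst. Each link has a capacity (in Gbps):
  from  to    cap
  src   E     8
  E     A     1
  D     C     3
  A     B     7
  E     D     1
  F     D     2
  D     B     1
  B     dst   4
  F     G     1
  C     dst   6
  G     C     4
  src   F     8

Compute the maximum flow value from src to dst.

5

Augment src->F->G->C->dst: bottleneck 1. Total 1.
Augment src->F->D->C->dst: bottleneck 2. Total 3.
Augment src->E->D->C->dst: bottleneck 1. Total 4.
Augment src->E->A->B->dst: bottleneck 1. Total 5.
No augmenting path remains in the residual graph.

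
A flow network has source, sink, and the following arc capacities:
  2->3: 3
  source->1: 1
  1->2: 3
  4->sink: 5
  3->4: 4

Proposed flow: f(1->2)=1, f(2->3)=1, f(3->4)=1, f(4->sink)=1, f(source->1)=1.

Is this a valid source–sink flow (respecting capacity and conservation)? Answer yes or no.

Every edge has 0 ≤ f(e) ≤ cap(e).
At each intermediate node, inflow equals outflow.

Yes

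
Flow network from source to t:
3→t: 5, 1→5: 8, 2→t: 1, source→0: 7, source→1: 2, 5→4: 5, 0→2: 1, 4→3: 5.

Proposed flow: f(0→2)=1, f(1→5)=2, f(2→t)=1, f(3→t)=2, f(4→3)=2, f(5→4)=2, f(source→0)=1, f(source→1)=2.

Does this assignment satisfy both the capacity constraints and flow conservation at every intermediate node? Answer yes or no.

Every edge has 0 ≤ f(e) ≤ cap(e).
At each intermediate node, inflow equals outflow.

Yes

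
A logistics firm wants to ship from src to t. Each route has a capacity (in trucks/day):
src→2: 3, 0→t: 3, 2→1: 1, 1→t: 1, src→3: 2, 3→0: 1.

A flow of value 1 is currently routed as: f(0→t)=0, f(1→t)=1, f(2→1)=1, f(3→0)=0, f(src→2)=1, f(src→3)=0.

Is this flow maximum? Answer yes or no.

Residual path src→3→0→t has bottleneck 1 > 0.
Pushing 1 along it raises the flow to 2, so the given flow is not maximum.

No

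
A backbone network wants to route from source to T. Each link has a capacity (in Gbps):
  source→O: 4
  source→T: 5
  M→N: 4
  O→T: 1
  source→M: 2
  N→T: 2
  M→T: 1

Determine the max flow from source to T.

Augment source→T: bottleneck 5. Total 5.
Augment source→M→T: bottleneck 1. Total 6.
Augment source→O→T: bottleneck 1. Total 7.
Augment source→M→N→T: bottleneck 1. Total 8.
No augmenting path remains in the residual graph.

8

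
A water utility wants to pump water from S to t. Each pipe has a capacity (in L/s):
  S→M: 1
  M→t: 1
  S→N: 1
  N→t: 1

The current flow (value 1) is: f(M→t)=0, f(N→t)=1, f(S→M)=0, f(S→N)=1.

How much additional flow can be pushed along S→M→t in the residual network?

Residual capacities along the path: S→M: 1, M→t: 1.
Minimum is 1.

1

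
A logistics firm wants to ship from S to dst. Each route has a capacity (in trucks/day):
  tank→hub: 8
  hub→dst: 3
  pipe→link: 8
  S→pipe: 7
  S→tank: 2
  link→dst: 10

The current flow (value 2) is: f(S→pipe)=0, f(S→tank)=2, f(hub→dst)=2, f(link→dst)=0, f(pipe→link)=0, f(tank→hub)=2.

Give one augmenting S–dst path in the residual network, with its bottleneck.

S→pipe→link→dst, bottleneck 7

Residual along S→pipe→link→dst: S→pipe: 7, pipe→link: 8, link→dst: 10.
Bottleneck = min = 7.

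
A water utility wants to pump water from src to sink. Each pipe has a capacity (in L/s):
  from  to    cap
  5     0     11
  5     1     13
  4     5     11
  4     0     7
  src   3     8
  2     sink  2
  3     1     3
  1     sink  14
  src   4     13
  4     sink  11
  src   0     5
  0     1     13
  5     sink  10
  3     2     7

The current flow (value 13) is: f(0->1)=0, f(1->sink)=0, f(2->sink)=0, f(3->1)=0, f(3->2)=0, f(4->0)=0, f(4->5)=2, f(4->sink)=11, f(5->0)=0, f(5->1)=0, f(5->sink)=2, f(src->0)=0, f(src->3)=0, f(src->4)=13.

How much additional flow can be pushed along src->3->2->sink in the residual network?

2

Residual capacities along the path: src->3: 8, 3->2: 7, 2->sink: 2.
Minimum is 2.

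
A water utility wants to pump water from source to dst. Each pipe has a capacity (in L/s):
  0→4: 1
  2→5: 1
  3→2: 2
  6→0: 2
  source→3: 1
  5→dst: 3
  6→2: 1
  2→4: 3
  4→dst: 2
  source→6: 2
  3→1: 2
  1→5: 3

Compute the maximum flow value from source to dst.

Augment source→3→1→5→dst: bottleneck 1. Total 1.
Augment source→6→2→5→dst: bottleneck 1. Total 2.
Augment source→6→0→4→dst: bottleneck 1. Total 3.
No augmenting path remains in the residual graph.

3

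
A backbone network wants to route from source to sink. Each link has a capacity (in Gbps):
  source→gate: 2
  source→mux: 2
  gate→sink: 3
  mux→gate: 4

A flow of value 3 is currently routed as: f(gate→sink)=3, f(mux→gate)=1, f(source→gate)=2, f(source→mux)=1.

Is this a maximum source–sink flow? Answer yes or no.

Residual reachable from source: {gate, mux, source}; sink is not reachable.
Saturated cut: gate→sink with total capacity 3 = current flow value. Flow is maximum.

Yes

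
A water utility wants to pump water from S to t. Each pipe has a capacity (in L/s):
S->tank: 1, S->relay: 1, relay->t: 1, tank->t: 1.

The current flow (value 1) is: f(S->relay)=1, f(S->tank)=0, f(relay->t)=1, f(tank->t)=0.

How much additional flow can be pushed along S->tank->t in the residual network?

Residual capacities along the path: S->tank: 1, tank->t: 1.
Minimum is 1.

1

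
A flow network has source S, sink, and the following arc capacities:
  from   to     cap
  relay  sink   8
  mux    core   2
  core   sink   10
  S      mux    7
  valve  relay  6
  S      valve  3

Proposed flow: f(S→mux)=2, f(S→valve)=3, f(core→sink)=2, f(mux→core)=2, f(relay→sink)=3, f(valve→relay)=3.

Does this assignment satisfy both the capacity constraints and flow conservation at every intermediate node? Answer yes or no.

Yes

Every edge has 0 ≤ f(e) ≤ cap(e).
At each intermediate node, inflow equals outflow.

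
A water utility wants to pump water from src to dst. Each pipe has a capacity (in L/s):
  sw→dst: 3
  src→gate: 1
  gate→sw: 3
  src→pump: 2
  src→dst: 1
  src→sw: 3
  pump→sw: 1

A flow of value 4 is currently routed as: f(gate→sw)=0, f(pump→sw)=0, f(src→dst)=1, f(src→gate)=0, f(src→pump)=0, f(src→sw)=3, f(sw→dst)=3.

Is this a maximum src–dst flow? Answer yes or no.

Residual reachable from src: {gate, pump, src, sw}; dst is not reachable.
Saturated cut: src→dst, sw→dst with total capacity 4 = current flow value. Flow is maximum.

Yes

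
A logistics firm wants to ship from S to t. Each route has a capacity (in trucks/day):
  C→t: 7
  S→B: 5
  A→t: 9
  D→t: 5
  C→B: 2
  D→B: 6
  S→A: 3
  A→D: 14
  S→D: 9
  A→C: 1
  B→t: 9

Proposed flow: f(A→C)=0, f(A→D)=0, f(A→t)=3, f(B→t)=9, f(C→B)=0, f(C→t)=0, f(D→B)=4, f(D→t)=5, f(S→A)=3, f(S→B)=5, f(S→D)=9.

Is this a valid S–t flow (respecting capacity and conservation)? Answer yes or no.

Every edge has 0 ≤ f(e) ≤ cap(e).
At each intermediate node, inflow equals outflow.

Yes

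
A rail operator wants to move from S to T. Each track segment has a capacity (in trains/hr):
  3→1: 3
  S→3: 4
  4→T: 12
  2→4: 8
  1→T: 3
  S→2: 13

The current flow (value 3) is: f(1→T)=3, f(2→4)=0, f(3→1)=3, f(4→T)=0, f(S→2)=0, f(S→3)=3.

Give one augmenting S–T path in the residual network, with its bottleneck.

S→2→4→T, bottleneck 8

Residual along S→2→4→T: S→2: 13, 2→4: 8, 4→T: 12.
Bottleneck = min = 8.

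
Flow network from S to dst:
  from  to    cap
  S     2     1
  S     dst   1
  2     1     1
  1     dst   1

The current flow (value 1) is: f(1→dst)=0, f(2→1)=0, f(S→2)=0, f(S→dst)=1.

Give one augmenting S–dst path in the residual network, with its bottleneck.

S→2→1→dst, bottleneck 1

Residual along S→2→1→dst: S→2: 1, 2→1: 1, 1→dst: 1.
Bottleneck = min = 1.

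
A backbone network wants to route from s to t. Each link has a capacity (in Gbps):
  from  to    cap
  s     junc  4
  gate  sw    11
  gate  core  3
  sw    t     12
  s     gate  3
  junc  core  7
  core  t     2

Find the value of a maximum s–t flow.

5

Augment s→gate→sw→t: bottleneck 3. Total 3.
Augment s→junc→core→t: bottleneck 2. Total 5.
No augmenting path remains in the residual graph.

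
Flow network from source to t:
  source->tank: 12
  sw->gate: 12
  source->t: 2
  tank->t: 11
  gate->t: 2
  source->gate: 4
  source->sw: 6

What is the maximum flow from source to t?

15

Augment source->t: bottleneck 2. Total 2.
Augment source->gate->t: bottleneck 2. Total 4.
Augment source->tank->t: bottleneck 11. Total 15.
No augmenting path remains in the residual graph.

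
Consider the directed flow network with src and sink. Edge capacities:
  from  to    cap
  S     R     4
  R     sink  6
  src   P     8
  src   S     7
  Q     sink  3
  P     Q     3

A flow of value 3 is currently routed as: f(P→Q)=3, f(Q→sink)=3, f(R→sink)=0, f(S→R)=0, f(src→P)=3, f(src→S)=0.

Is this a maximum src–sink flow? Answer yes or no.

Residual path src→S→R→sink has bottleneck 4 > 0.
Pushing 4 along it raises the flow to 7, so the given flow is not maximum.

No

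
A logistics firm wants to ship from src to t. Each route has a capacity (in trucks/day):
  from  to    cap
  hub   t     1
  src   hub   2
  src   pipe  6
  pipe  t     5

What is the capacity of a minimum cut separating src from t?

Max flow = 6 (via 2 augmenting paths).
In the residual at optimum, the set reachable from src is {hub, pipe, src}.
Cut edges: hub→t (cap 1), pipe→t (cap 5). Sum = 6.

6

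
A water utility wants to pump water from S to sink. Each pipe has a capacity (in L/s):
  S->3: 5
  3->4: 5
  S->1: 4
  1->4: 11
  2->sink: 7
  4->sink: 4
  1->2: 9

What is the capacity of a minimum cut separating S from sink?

8

Max flow = 8 (via 2 augmenting paths).
In the residual at optimum, the set reachable from S is {3, 4, S}.
Cut edges: S->1 (cap 4), 4->sink (cap 4). Sum = 8.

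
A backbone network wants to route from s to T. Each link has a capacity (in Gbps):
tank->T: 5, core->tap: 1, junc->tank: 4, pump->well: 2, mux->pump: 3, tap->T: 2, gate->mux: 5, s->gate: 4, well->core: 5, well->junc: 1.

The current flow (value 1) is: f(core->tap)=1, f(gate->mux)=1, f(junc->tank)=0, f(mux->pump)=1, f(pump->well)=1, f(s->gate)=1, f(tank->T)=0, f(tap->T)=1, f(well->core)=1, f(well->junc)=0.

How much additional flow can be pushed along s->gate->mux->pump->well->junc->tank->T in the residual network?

1

Residual capacities along the path: s->gate: 3, gate->mux: 4, mux->pump: 2, pump->well: 1, well->junc: 1, junc->tank: 4, tank->T: 5.
Minimum is 1.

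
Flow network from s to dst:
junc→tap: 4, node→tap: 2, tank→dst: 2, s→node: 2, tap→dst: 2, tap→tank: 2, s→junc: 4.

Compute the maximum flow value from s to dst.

4

Augment s→node→tap→dst: bottleneck 2. Total 2.
Augment s→junc→tap→tank→dst: bottleneck 2. Total 4.
No augmenting path remains in the residual graph.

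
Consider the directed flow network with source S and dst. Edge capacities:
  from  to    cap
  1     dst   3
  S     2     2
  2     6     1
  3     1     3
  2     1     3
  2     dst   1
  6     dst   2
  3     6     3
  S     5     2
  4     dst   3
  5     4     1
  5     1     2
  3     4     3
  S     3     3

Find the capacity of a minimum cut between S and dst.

Max flow = 7 (via 6 augmenting paths).
In the residual at optimum, the set reachable from S is {S}.
Cut edges: S→5 (cap 2), S→3 (cap 3), S→2 (cap 2). Sum = 7.

7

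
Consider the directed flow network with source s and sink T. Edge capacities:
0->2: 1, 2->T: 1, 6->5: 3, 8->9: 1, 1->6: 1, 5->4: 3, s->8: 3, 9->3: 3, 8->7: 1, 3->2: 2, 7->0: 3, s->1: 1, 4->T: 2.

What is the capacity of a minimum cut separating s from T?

2

Max flow = 2 (via 2 augmenting paths).
In the residual at optimum, the set reachable from s is {0, 2, 3, 7, 8, 9, s}.
Cut edges: s->1 (cap 1), 2->T (cap 1). Sum = 2.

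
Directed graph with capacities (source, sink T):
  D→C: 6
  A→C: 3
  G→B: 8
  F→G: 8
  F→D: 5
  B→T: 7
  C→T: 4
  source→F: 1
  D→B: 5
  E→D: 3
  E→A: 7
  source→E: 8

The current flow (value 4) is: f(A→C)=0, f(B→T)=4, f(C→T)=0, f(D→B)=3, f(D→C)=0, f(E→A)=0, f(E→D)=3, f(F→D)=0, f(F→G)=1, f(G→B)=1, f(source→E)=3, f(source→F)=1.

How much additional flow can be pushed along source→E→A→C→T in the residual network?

3

Residual capacities along the path: source→E: 5, E→A: 7, A→C: 3, C→T: 4.
Minimum is 3.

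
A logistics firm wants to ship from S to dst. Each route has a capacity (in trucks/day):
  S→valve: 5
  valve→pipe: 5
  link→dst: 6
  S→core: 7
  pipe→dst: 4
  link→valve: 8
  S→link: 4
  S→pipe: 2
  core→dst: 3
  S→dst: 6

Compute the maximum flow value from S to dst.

Augment S→dst: bottleneck 6. Total 6.
Augment S→core→dst: bottleneck 3. Total 9.
Augment S→link→dst: bottleneck 4. Total 13.
Augment S→pipe→dst: bottleneck 2. Total 15.
Augment S→valve→pipe→dst: bottleneck 2. Total 17.
No augmenting path remains in the residual graph.

17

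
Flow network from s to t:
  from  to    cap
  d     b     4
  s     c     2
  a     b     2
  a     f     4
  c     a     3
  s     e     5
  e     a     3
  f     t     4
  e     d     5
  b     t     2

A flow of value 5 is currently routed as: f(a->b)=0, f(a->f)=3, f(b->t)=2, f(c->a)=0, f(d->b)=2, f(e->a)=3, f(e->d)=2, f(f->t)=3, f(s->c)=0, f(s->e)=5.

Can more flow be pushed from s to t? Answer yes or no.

Yes

Residual path s->c->a->f->t has bottleneck 1 > 0.
Pushing 1 along it raises the flow to 6, so the given flow is not maximum.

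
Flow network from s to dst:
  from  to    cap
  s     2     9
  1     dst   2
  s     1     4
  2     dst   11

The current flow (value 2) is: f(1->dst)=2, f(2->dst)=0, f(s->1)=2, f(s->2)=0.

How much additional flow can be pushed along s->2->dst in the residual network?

Residual capacities along the path: s->2: 9, 2->dst: 11.
Minimum is 9.

9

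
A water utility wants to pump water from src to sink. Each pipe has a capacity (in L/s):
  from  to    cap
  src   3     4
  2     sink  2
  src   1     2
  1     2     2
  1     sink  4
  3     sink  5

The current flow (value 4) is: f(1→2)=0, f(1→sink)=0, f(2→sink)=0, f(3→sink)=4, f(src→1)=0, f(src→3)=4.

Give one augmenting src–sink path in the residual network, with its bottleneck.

src→1→sink, bottleneck 2

Residual along src→1→sink: src→1: 2, 1→sink: 4.
Bottleneck = min = 2.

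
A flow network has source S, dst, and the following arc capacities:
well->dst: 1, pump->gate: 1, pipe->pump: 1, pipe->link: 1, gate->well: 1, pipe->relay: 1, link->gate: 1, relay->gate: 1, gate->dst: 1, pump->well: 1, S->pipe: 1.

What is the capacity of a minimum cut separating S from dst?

Max flow = 1 (via 1 augmenting path).
In the residual at optimum, the set reachable from S is {S}.
Cut edges: S->pipe (cap 1). Sum = 1.

1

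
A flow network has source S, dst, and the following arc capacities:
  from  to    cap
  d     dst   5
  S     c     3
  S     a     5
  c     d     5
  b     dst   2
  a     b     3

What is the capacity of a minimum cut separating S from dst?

5

Max flow = 5 (via 2 augmenting paths).
In the residual at optimum, the set reachable from S is {S, a, b}.
Cut edges: S->c (cap 3), b->dst (cap 2). Sum = 5.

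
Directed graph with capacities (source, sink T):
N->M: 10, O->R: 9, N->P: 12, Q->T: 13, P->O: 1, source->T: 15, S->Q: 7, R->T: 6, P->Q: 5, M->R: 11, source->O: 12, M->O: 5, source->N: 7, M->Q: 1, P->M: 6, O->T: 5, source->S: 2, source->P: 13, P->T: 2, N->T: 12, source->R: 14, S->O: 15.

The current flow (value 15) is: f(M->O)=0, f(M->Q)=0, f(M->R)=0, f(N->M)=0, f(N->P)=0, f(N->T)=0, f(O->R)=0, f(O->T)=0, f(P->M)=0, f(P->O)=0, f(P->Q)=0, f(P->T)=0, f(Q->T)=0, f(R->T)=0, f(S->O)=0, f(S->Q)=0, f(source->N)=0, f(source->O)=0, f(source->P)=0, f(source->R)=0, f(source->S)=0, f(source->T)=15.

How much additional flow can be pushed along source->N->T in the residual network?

Residual capacities along the path: source->N: 7, N->T: 12.
Minimum is 7.

7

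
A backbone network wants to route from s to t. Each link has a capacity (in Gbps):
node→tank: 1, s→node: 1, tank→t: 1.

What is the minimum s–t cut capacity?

1

Max flow = 1 (via 1 augmenting path).
In the residual at optimum, the set reachable from s is {s}.
Cut edges: s→node (cap 1). Sum = 1.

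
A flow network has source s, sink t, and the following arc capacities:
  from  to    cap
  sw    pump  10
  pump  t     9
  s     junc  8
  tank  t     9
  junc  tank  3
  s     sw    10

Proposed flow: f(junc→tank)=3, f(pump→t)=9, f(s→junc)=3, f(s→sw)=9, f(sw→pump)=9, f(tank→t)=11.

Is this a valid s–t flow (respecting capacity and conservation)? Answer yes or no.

Capacity violated on tank→t: flow 11 > capacity 9.

No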